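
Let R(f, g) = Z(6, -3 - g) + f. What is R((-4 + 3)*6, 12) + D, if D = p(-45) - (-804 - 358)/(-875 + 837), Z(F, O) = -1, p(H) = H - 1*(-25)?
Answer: -1094/19 ≈ -57.579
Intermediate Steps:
p(H) = 25 + H (p(H) = H + 25 = 25 + H)
R(f, g) = -1 + f
D = -961/19 (D = (25 - 45) - (-804 - 358)/(-875 + 837) = -20 - (-1162)/(-38) = -20 - (-1162)*(-1)/38 = -20 - 1*581/19 = -20 - 581/19 = -961/19 ≈ -50.579)
R((-4 + 3)*6, 12) + D = (-1 + (-4 + 3)*6) - 961/19 = (-1 - 1*6) - 961/19 = (-1 - 6) - 961/19 = -7 - 961/19 = -1094/19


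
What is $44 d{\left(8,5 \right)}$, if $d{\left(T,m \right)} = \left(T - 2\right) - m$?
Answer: $44$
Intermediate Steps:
$d{\left(T,m \right)} = -2 + T - m$ ($d{\left(T,m \right)} = \left(-2 + T\right) - m = -2 + T - m$)
$44 d{\left(8,5 \right)} = 44 \left(-2 + 8 - 5\right) = 44 \cdot 1 = 44$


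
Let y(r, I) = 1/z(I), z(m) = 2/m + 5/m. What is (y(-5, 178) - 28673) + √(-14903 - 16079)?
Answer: -200533/7 + I*√30982 ≈ -28648.0 + 176.02*I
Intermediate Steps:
z(m) = 7/m
y(r, I) = I/7 (y(r, I) = 1/(7/I) = I/7)
(y(-5, 178) - 28673) + √(-14903 - 16079) = ((⅐)*178 - 28673) + √(-14903 - 16079) = (178/7 - 28673) + √(-30982) = -200533/7 + I*√30982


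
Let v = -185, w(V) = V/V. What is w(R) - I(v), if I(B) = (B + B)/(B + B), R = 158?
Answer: 0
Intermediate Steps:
w(V) = 1
I(B) = 1 (I(B) = (2*B)/((2*B)) = (2*B)*(1/(2*B)) = 1)
w(R) - I(v) = 1 - 1*1 = 1 - 1 = 0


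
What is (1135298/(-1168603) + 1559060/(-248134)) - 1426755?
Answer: -206859223080582311/144985068401 ≈ -1.4268e+6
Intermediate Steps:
(1135298/(-1168603) + 1559060/(-248134)) - 1426755 = (1135298*(-1/1168603) + 1559060*(-1/248134)) - 1426755 = (-1135298/1168603 - 779530/124067) - 1426755 = -1051814113556/144985068401 - 1426755 = -206859223080582311/144985068401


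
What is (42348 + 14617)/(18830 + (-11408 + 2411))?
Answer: 56965/9833 ≈ 5.7932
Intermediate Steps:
(42348 + 14617)/(18830 + (-11408 + 2411)) = 56965/(18830 - 8997) = 56965/9833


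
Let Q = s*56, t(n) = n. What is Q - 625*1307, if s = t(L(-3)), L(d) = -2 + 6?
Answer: -816651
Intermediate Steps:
L(d) = 4
s = 4
Q = 224 (Q = 4*56 = 224)
Q - 625*1307 = 224 - 625*1307 = 224 - 816875 = -816651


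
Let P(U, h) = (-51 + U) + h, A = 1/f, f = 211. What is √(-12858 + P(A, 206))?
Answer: 2*I*√141387513/211 ≈ 112.71*I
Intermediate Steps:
A = 1/211 ≈ 0.0047393
P(U, h) = -51 + U + h
√(-12858 + P(A, 206)) = √(-12858 + (-51 + 1/211 + 206)) = √(-12858 + 32706/211) = √(-2680332/211) = 2*I*√141387513/211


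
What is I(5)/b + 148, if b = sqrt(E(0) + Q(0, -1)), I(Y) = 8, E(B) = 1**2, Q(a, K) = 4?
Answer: 148 + 8*sqrt(5)/5 ≈ 151.58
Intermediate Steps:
E(B) = 1
b = sqrt(5) (b = sqrt(1 + 4) = sqrt(5) ≈ 2.2361)
I(5)/b + 148 = 8/sqrt(5) + 148 = (sqrt(5)/5)*8 + 148 = 8*sqrt(5)/5 + 148 = 148 + 8*sqrt(5)/5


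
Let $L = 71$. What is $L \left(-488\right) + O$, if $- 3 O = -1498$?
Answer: $- \frac{102446}{3} \approx -34149.0$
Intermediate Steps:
$O = \frac{1498}{3}$ ($O = \left(- \frac{1}{3}\right) \left(-1498\right) = \frac{1498}{3} \approx 499.33$)
$L \left(-488\right) + O = 71 \left(-488\right) + \frac{1498}{3} = -34648 + \frac{1498}{3} = - \frac{102446}{3}$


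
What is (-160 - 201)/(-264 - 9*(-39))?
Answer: -361/87 ≈ -4.1494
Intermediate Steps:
(-160 - 201)/(-264 - 9*(-39)) = -361/(-264 + 351) = -361/87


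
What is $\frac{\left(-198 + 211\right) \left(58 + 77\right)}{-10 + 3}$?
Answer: $- \frac{1755}{7} \approx -250.71$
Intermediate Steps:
$\frac{\left(-198 + 211\right) \left(58 + 77\right)}{-10 + 3} = \frac{13 \cdot 135}{-7} = \left(- \frac{1}{7}\right) 1755 = - \frac{1755}{7}$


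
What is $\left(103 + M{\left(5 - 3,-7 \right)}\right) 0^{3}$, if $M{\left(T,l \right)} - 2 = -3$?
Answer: $0$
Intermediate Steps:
$M{\left(T,l \right)} = -1$ ($M{\left(T,l \right)} = 2 - 3 = -1$)
$\left(103 + M{\left(5 - 3,-7 \right)}\right) 0^{3} = \left(103 - 1\right) 0^{3} = 102 \cdot 0 = 0$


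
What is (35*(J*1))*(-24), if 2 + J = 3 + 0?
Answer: -840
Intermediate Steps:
J = 1 (J = -2 + (3 + 0) = -2 + 3 = 1)
(35*(J*1))*(-24) = (35*(1*1))*(-24) = (35*1)*(-24) = 35*(-24) = -840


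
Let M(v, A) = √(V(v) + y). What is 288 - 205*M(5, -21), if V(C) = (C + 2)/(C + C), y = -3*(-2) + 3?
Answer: 288 - 41*√970/2 ≈ -350.47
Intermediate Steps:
y = 9 (y = 6 + 3 = 9)
V(C) = (2 + C)/(2*C) (V(C) = (2 + C)/((2*C)) = (2 + C)*(1/(2*C)) = (2 + C)/(2*C))
M(v, A) = √(9 + (2 + v)/(2*v)) (M(v, A) = √((2 + v)/(2*v) + 9) = √(9 + (2 + v)/(2*v)))
288 - 205*M(5, -21) = 288 - 205*√(38 + 4/5)/2 = 288 - 205*√(38 + 4*(⅕))/2 = 288 - 205*√(38 + ⅘)/2 = 288 - 205*√(194/5)/2 = 288 - 205*√970/5/2 = 288 - 41*√970/2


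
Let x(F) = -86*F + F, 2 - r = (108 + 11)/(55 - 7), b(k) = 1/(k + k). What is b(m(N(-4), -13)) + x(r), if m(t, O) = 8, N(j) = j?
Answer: 979/24 ≈ 40.792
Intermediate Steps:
b(k) = 1/(2*k)
r = -23/48 (r = 2 - (108 + 11)/(55 - 7) = 2 - 119/48 = -23/48 ≈ -0.47917)
x(F) = -85*F
b(m(N(-4), -13)) + x(r) = (½)/8 - 85*(-23/48) = (½)*(⅛) + 1955/48 = 1/16 + 1955/48 = 979/24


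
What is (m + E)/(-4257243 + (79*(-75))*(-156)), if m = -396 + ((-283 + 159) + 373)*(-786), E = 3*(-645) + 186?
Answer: 65953/1110981 ≈ 0.059365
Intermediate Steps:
E = -1749 (E = -1935 + 186 = -1749)
m = -196110 (m = -396 + (-124 + 373)*(-786) = -396 + 249*(-786) = -396 - 195714 = -196110)
(m + E)/(-4257243 + (79*(-75))*(-156)) = (-196110 - 1749)/(-4257243 + (79*(-75))*(-156)) = -197859/(-4257243 - 5925*(-156)) = -197859/(-4257243 + 924300) = -197859/(-3332943) = -197859*(-1/3332943) = 65953/1110981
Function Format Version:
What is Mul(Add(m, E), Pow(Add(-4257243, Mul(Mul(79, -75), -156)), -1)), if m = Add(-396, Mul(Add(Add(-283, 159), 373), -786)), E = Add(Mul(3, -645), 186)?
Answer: Rational(65953, 1110981) ≈ 0.059365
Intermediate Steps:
E = -1749 (E = Add(-1935, 186) = -1749)
m = -196110 (m = Add(-396, Mul(Add(-124, 373), -786)) = Add(-396, Mul(249, -786)) = Add(-396, -195714) = -196110)
Mul(Add(m, E), Pow(Add(-4257243, Mul(Mul(79, -75), -156)), -1)) = Mul(Add(-196110, -1749), Pow(Add(-4257243, Mul(Mul(79, -75), -156)), -1)) = Mul(-197859, Pow(Add(-4257243, Mul(-5925, -156)), -1)) = Mul(-197859, Pow(Add(-4257243, 924300), -1)) = Mul(-197859, Pow(-3332943, -1)) = Mul(-197859, Rational(-1, 3332943)) = Rational(65953, 1110981)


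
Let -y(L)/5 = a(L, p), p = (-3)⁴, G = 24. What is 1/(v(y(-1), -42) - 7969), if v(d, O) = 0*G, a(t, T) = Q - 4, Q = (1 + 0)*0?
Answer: -1/7969 ≈ -0.00012549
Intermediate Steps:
Q = 0 (Q = 1*0 = 0)
p = 81
a(t, T) = -4 (a(t, T) = 0 - 4 = -4)
y(L) = 20 (y(L) = -5*(-4) = 20)
v(d, O) = 0 (v(d, O) = 0*24 = 0)
1/(v(y(-1), -42) - 7969) = 1/(0 - 7969) = 1/(-7969) = -1/7969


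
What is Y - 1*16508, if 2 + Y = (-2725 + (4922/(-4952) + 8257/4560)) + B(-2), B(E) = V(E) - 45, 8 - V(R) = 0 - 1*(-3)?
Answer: -54404080457/2822640 ≈ -19274.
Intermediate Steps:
V(R) = 5 (V(R) = 8 - (0 - 1*(-3)) = 8 - (0 + 3) = 8 - 1*3 = 8 - 3 = 5)
B(E) = -40 (B(E) = 5 - 45 = -40)
Y = -7807939337/2822640 (Y = -2 + ((-2725 + (4922/(-4952) + 8257/4560)) - 40) = -2 + ((-2725 + (4922*(-1/4952) + 8257*(1/4560))) - 40) = -2 + ((-2725 + (-2461/2476 + 8257/4560)) - 40) = -2 + ((-2725 + 2305543/2822640) - 40) = -2 + (-7689388457/2822640 - 40) = -2 - 7802294057/2822640 = -7807939337/2822640 ≈ -2766.2)
Y - 1*16508 = -7807939337/2822640 - 1*16508 = -7807939337/2822640 - 16508 = -54404080457/2822640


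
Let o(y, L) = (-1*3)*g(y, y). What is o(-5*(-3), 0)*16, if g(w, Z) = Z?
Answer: -720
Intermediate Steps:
o(y, L) = -3*y (o(y, L) = (-1*3)*y = -3*y)
o(-5*(-3), 0)*16 = -(-15)*(-3)*16 = -3*15*16 = -45*16 = -720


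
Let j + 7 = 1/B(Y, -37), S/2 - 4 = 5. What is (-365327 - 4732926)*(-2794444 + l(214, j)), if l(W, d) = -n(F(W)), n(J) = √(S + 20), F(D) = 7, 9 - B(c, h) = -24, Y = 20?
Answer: 14246782506332 + 5098253*√38 ≈ 1.4247e+13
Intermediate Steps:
B(c, h) = 33 (B(c, h) = 9 - 1*(-24) = 9 + 24 = 33)
S = 18 (S = 8 + 2*5 = 8 + 10 = 18)
n(J) = √38 (n(J) = √(18 + 20) = √38)
j = -230/33 (j = -7 + 1/33 = -230/33 ≈ -6.9697)
l(W, d) = -√38
(-365327 - 4732926)*(-2794444 + l(214, j)) = (-365327 - 4732926)*(-2794444 - √38) = -5098253*(-2794444 - √38) = 14246782506332 + 5098253*√38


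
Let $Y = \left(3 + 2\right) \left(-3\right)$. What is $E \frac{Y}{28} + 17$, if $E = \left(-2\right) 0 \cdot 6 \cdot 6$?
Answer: $17$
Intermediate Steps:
$Y = -15$ ($Y = 5 \left(-3\right) = -15$)
$E = 0$ ($E = 0 \cdot 6 \cdot 6 = 0 \cdot 6 = 0$)
$E \frac{Y}{28} + 17 = 0 \left(- \frac{15}{28}\right) + 17 = 0 + 17 = 17$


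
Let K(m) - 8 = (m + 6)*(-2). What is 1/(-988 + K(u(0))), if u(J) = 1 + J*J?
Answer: -1/994 ≈ -0.0010060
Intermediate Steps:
u(J) = 1 + J²
K(m) = -4 - 2*m (K(m) = 8 + (m + 6)*(-2) = 8 + (6 + m)*(-2) = 8 + (-12 - 2*m) = -4 - 2*m)
1/(-988 + K(u(0))) = 1/(-988 + (-4 - 2*(1 + 0²))) = 1/(-988 + (-4 - 2*(1 + 0))) = 1/(-988 + (-4 - 2*1)) = 1/(-988 + (-4 - 2)) = 1/(-988 - 6) = 1/(-994) = -1/994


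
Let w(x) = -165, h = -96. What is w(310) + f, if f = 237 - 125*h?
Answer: 12072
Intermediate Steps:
f = 12237 (f = 237 - 125*(-96) = 237 + 12000 = 12237)
w(310) + f = -165 + 12237 = 12072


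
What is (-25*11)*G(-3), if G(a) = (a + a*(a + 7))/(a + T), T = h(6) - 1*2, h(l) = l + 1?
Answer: 4125/2 ≈ 2062.5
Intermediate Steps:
h(l) = 1 + l
T = 5 (T = (1 + 6) - 1*2 = 7 - 2 = 5)
G(a) = (a + a*(7 + a))/(5 + a) (G(a) = (a + a*(a + 7))/(a + 5) = (a + a*(7 + a))/(5 + a))
(-25*11)*G(-3) = (-25*11)*(-3*(8 - 3)/(5 - 3)) = -(-825)*5/2 = -275*(-15/2) = 4125/2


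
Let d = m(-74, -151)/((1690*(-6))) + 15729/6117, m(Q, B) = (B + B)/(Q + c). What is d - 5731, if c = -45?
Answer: -7047055193669/1230189870 ≈ -5728.4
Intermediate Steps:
m(Q, B) = 2*B/(-45 + Q) (m(Q, B) = (B + B)/(Q - 45) = (2*B)/(-45 + Q) = 2*B/(-45 + Q))
d = 3162951301/1230189870 (d = (2*(-151)/(-45 - 74))/((1690*(-6))) + 15729/6117 = (2*(-151)/(-119))/(-10140) + 15729*(1/6117) = (2*(-151)*(-1/119))*(-1/10140) + 5243/2039 = (302/119)*(-1/10140) + 5243/2039 = -151/603330 + 5243/2039 = 3162951301/1230189870 ≈ 2.5711)
d - 5731 = 3162951301/1230189870 - 5731 = -7047055193669/1230189870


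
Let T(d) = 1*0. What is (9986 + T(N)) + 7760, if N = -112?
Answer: 17746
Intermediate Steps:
T(d) = 0
(9986 + T(N)) + 7760 = (9986 + 0) + 7760 = 9986 + 7760 = 17746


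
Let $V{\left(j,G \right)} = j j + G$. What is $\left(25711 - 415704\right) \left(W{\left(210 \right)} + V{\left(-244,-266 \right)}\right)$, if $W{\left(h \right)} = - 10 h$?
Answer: $-22295899810$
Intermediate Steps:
$V{\left(j,G \right)} = G + j^{2}$ ($V{\left(j,G \right)} = j^{2} + G = G + j^{2}$)
$\left(25711 - 415704\right) \left(W{\left(210 \right)} + V{\left(-244,-266 \right)}\right) = \left(25711 - 415704\right) \left(\left(-10\right) 210 - \left(266 - \left(-244\right)^{2}\right)\right) = - 389993 \left(-2100 + \left(-266 + 59536\right)\right) = - 389993 \left(-2100 + 59270\right) = \left(-389993\right) 57170 = -22295899810$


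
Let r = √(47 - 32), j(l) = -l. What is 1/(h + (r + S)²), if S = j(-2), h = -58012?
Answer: -19331/1121062603 - 4*√15/3363187809 ≈ -1.7248e-5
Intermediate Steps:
r = √15 ≈ 3.8730
S = 2 (S = -1*(-2) = 2)
1/(h + (r + S)²) = 1/(-58012 + (√15 + 2)²) = 1/(-58012 + (2 + √15)²)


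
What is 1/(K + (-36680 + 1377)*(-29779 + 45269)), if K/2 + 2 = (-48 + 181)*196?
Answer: -1/546791338 ≈ -1.8289e-9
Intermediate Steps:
K = 52132 (K = -4 + 2*((-48 + 181)*196) = -4 + 2*(133*196) = -4 + 2*26068 = -4 + 52136 = 52132)
1/(K + (-36680 + 1377)*(-29779 + 45269)) = 1/(52132 + (-36680 + 1377)*(-29779 + 45269)) = 1/(52132 - 35303*15490) = 1/(52132 - 546843470) = 1/(-546791338) = -1/546791338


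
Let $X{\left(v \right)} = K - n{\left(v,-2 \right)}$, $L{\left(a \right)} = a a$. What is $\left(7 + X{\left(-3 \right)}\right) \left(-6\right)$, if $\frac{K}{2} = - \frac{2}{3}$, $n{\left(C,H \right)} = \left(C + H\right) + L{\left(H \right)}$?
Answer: $-40$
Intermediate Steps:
$L{\left(a \right)} = a^{2}$
$n{\left(C,H \right)} = C + H + H^{2}$ ($n{\left(C,H \right)} = \left(C + H\right) + H^{2} = C + H + H^{2}$)
$K = - \frac{4}{3}$ ($K = 2 \left(- \frac{2}{3}\right) = - \frac{4}{3} \approx -1.3333$)
$X{\left(v \right)} = - \frac{10}{3} - v$ ($X{\left(v \right)} = - \frac{4}{3} - \left(v - 2 + \left(-2\right)^{2}\right) = - \frac{4}{3} - \left(v - 2 + 4\right) = - \frac{4}{3} - \left(2 + v\right) = - \frac{10}{3} - v$)
$\left(7 + X{\left(-3 \right)}\right) \left(-6\right) = \left(7 - \frac{1}{3}\right) \left(-6\right) = \frac{20}{3} \left(-6\right) = -40$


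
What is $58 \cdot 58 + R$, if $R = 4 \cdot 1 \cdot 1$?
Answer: $3368$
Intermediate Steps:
$R = 4$ ($R = 4 \cdot 1 = 4$)
$58 \cdot 58 + R = 58 \cdot 58 + 4 = 3364 + 4 = 3368$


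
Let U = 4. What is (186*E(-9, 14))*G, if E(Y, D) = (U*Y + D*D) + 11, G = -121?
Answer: -3848526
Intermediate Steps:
E(Y, D) = 11 + D² + 4*Y (E(Y, D) = (4*Y + D*D) + 11 = (4*Y + D²) + 11 = (D² + 4*Y) + 11 = 11 + D² + 4*Y)
(186*E(-9, 14))*G = (186*(11 + 14² + 4*(-9)))*(-121) = (186*(11 + 196 - 36))*(-121) = (186*171)*(-121) = 31806*(-121) = -3848526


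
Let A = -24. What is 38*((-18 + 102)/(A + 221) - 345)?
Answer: -2579478/197 ≈ -13094.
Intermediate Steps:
38*((-18 + 102)/(A + 221) - 345) = 38*((-18 + 102)/(-24 + 221) - 345) = 38*(84/197 - 345) = 38*(-67881/197) = -2579478/197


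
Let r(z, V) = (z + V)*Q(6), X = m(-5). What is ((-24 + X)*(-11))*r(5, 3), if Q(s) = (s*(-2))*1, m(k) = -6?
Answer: -31680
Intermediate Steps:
X = -6
Q(s) = -2*s (Q(s) = -2*s*1 = -2*s)
r(z, V) = -12*V - 12*z (r(z, V) = (z + V)*(-2*6) = (V + z)*(-12) = -12*V - 12*z)
((-24 + X)*(-11))*r(5, 3) = ((-24 - 6)*(-11))*(-12*3 - 12*5) = (-30*(-11))*(-36 - 60) = 330*(-96) = -31680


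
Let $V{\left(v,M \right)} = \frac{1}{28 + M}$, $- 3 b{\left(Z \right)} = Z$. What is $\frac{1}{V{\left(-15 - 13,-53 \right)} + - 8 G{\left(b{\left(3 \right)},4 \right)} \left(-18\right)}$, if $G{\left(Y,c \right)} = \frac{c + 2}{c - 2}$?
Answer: $\frac{25}{10799} \approx 0.002315$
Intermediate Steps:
$b{\left(Z \right)} = - \frac{Z}{3}$
$G{\left(Y,c \right)} = \frac{2 + c}{-2 + c}$ ($G{\left(Y,c \right)} = \frac{2 + c}{c - 2} = \frac{2 + c}{-2 + c}$)
$\frac{1}{V{\left(-15 - 13,-53 \right)} + - 8 G{\left(b{\left(3 \right)},4 \right)} \left(-18\right)} = \frac{1}{\frac{1}{28 - 53} + - 8 \frac{2 + 4}{-2 + 4} \left(-18\right)} = \frac{1}{\frac{1}{-25} + - 8 \cdot \frac{1}{2} \cdot 6 \left(-18\right)} = \frac{1}{- \frac{1}{25} + - 8 \cdot \frac{1}{2} \cdot 6 \left(-18\right)} = \frac{1}{- \frac{1}{25} + \left(-8\right) 3 \left(-18\right)} = \frac{1}{- \frac{1}{25} - -432} = \frac{1}{- \frac{1}{25} + 432} = \frac{1}{\frac{10799}{25}} = \frac{25}{10799}$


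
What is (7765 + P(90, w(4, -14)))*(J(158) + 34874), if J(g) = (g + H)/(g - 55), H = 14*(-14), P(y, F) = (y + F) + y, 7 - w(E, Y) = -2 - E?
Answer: 28585008672/103 ≈ 2.7752e+8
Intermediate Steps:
w(E, Y) = 9 + E (w(E, Y) = 7 - (-2 - E) = 7 + (2 + E) = 9 + E)
P(y, F) = F + 2*y (P(y, F) = (F + y) + y = F + 2*y)
H = -196
J(g) = (-196 + g)/(-55 + g) (J(g) = (g - 196)/(g - 55) = (-196 + g)/(-55 + g))
(7765 + P(90, w(4, -14)))*(J(158) + 34874) = (7765 + ((9 + 4) + 2*90))*((-196 + 158)/(-55 + 158) + 34874) = (7765 + (13 + 180))*(-38/103 + 34874) = (7765 + 193)*((1/103)*(-38) + 34874) = 7958*(-38/103 + 34874) = 7958*(3591984/103) = 28585008672/103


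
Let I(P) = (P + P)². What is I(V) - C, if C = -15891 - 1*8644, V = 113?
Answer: 75611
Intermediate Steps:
I(P) = 4*P² (I(P) = (2*P)² = 4*P²)
C = -24535 (C = -15891 - 8644 = -24535)
I(V) - C = 4*113² - 1*(-24535) = 4*12769 + 24535 = 51076 + 24535 = 75611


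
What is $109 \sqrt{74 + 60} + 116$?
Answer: $116 + 109 \sqrt{134} \approx 1377.8$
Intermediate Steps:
$109 \sqrt{74 + 60} + 116 = 109 \sqrt{134} + 116 = 116 + 109 \sqrt{134}$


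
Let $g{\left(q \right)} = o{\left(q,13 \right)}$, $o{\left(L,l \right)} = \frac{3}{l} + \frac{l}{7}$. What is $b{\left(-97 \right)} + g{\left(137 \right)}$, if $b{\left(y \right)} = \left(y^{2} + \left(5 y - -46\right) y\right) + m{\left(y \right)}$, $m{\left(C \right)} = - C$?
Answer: $\frac{4740289}{91} \approx 52091.0$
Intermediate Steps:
$o{\left(L,l \right)} = \frac{3}{l} + \frac{l}{7}$ ($o{\left(L,l \right)} = \frac{3}{l} + l \frac{1}{7} = \frac{3}{l} + \frac{l}{7}$)
$b{\left(y \right)} = y^{2} - y + y \left(46 + 5 y\right)$ ($b{\left(y \right)} = \left(y^{2} + \left(5 y - -46\right) y\right) - y = \left(y^{2} + \left(5 y + 46\right) y\right) - y = \left(y^{2} + \left(46 + 5 y\right) y\right) - y = \left(y^{2} + y \left(46 + 5 y\right)\right) - y = y^{2} - y + y \left(46 + 5 y\right)$)
$g{\left(q \right)} = \frac{190}{91}$ ($g{\left(q \right)} = \frac{3}{13} + \frac{1}{7} \cdot 13 = 3 \cdot \frac{1}{13} + \frac{13}{7} = \frac{3}{13} + \frac{13}{7} = \frac{190}{91}$)
$b{\left(-97 \right)} + g{\left(137 \right)} = 3 \left(-97\right) \left(15 + 2 \left(-97\right)\right) + \frac{190}{91} = 3 \left(-97\right) \left(15 - 194\right) + \frac{190}{91} = 3 \left(-97\right) \left(-179\right) + \frac{190}{91} = 52089 + \frac{190}{91} = \frac{4740289}{91}$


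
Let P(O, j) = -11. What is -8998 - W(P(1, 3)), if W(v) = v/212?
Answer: -1907565/212 ≈ -8998.0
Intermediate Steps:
W(v) = v/212 (W(v) = v*(1/212) = v/212)
-8998 - W(P(1, 3)) = -8998 - (-11)/212 = -8998 - 1*(-11/212) = -8998 + 11/212 = -1907565/212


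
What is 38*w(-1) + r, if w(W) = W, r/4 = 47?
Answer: 150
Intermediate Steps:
r = 188 (r = 4*47 = 188)
38*w(-1) + r = 38*(-1) + 188 = -38 + 188 = 150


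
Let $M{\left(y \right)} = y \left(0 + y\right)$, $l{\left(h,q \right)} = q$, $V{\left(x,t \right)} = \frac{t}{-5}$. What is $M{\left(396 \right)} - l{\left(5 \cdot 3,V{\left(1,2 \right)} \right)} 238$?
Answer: $\frac{784556}{5} \approx 1.5691 \cdot 10^{5}$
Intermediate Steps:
$V{\left(x,t \right)} = - \frac{t}{5}$ ($V{\left(x,t \right)} = t \left(- \frac{1}{5}\right) = - \frac{t}{5}$)
$M{\left(y \right)} = y^{2}$ ($M{\left(y \right)} = y y = y^{2}$)
$M{\left(396 \right)} - l{\left(5 \cdot 3,V{\left(1,2 \right)} \right)} 238 = 396^{2} - \left(- \frac{1}{5}\right) 2 \cdot 238 = 156816 - \left(- \frac{2}{5}\right) 238 = 156816 - - \frac{476}{5} = 156816 + \frac{476}{5} = \frac{784556}{5}$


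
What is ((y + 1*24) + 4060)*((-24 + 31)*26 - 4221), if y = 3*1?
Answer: -16507393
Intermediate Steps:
y = 3
((y + 1*24) + 4060)*((-24 + 31)*26 - 4221) = ((3 + 1*24) + 4060)*((-24 + 31)*26 - 4221) = ((3 + 24) + 4060)*(7*26 - 4221) = (27 + 4060)*(182 - 4221) = 4087*(-4039) = -16507393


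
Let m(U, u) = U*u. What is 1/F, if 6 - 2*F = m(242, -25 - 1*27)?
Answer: 1/6295 ≈ 0.00015886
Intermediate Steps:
F = 6295 (F = 3 - 121*(-25 - 1*27) = 3 - 121*(-25 - 27) = 3 - 121*(-52) = 3 - 1/2*(-12584) = 3 + 6292 = 6295)
1/F = 1/6295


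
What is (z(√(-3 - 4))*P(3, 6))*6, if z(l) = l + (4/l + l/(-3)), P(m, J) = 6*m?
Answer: 72*I*√7/7 ≈ 27.213*I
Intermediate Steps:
z(l) = 4/l + 2*l/3 (z(l) = l + (4/l + l*(-⅓)) = l + (4/l - l/3) = 4/l + 2*l/3)
(z(√(-3 - 4))*P(3, 6))*6 = ((4/(√(-3 - 4)) + 2*√(-3 - 4)/3)*(6*3))*6 = ((4/(√(-7)) + 2*√(-7)/3)*18)*6 = ((4/((I*√7)) + 2*(I*√7)/3)*18)*6 = ((4*(-I*√7/7) + 2*I*√7/3)*18)*6 = ((-4*I*√7/7 + 2*I*√7/3)*18)*6 = ((2*I*√7/21)*18)*6 = (12*I*√7/7)*6 = 72*I*√7/7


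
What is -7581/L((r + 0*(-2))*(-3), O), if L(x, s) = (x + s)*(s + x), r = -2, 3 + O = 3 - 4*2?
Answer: -7581/4 ≈ -1895.3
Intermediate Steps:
O = -8 (O = -3 + (3 - 4*2) = -3 + (3 - 8) = -3 - 5 = -8)
L(x, s) = (s + x)² (L(x, s) = (s + x)*(s + x) = (s + x)²)
-7581/L((r + 0*(-2))*(-3), O) = -7581/(-8 + (-2 + 0*(-2))*(-3))² = -7581/(-8 + (-2 + 0)*(-3))² = -7581/(-8 - 2*(-3))² = -7581/(-8 + 6)² = -7581/((-2)²) = -7581/4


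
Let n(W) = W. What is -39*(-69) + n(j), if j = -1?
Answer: 2690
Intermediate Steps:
-39*(-69) + n(j) = -39*(-69) - 1 = 2691 - 1 = 2690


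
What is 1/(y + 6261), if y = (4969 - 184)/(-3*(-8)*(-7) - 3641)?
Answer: 3809/23843364 ≈ 0.00015975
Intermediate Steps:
y = -4785/3809 (y = 4785/(24*(-7) - 3641) = 4785/(-168 - 3641) = 4785/(-3809) = 4785*(-1/3809) = -4785/3809 ≈ -1.2562)
1/(y + 6261) = 1/(-4785/3809 + 6261) = 1/(23843364/3809) = 3809/23843364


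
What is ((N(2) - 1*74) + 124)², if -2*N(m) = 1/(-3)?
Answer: 90601/36 ≈ 2516.7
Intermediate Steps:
N(m) = ⅙ (N(m) = -½/(-3) = -½*(-⅓) = ⅙)
((N(2) - 1*74) + 124)² = ((⅙ - 1*74) + 124)² = ((⅙ - 74) + 124)² = (-443/6 + 124)² = (301/6)² = 90601/36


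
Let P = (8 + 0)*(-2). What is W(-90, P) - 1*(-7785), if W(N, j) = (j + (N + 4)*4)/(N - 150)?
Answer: 15573/2 ≈ 7786.5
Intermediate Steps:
P = -16 (P = 8*(-2) = -16)
W(N, j) = (16 + j + 4*N)/(-150 + N) (W(N, j) = (j + (4 + N)*4)/(-150 + N) = (j + (16 + 4*N))/(-150 + N) = (16 + j + 4*N)/(-150 + N))
W(-90, P) - 1*(-7785) = (16 - 16 + 4*(-90))/(-150 - 90) - 1*(-7785) = (16 - 16 - 360)/(-240) + 7785 = -1/240*(-360) + 7785 = 3/2 + 7785 = 15573/2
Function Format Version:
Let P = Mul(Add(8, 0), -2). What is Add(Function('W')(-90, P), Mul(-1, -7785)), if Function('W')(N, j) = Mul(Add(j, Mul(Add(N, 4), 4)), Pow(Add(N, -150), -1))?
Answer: Rational(15573, 2) ≈ 7786.5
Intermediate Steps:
P = -16 (P = Mul(8, -2) = -16)
Function('W')(N, j) = Mul(Pow(Add(-150, N), -1), Add(16, j, Mul(4, N))) (Function('W')(N, j) = Mul(Add(j, Mul(Add(4, N), 4)), Pow(Add(-150, N), -1)) = Mul(Add(j, Add(16, Mul(4, N))), Pow(Add(-150, N), -1)) = Mul(Add(16, j, Mul(4, N)), Pow(Add(-150, N), -1)) = Mul(Pow(Add(-150, N), -1), Add(16, j, Mul(4, N))))
Add(Function('W')(-90, P), Mul(-1, -7785)) = Add(Mul(Pow(Add(-150, -90), -1), Add(16, -16, Mul(4, -90))), Mul(-1, -7785)) = Add(Mul(Pow(-240, -1), Add(16, -16, -360)), 7785) = Add(Mul(Rational(-1, 240), -360), 7785) = Add(Rational(3, 2), 7785) = Rational(15573, 2)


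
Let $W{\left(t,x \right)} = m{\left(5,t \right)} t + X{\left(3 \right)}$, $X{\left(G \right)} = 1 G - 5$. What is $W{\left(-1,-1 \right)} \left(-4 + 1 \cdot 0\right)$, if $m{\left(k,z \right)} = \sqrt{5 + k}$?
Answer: $8 + 4 \sqrt{10} \approx 20.649$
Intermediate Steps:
$X{\left(G \right)} = -5 + G$ ($X{\left(G \right)} = G - 5 = -5 + G$)
$W{\left(t,x \right)} = -2 + t \sqrt{10}$ ($W{\left(t,x \right)} = \sqrt{5 + 5} t + \left(-5 + 3\right) = \sqrt{10} t - 2 = t \sqrt{10} - 2 = -2 + t \sqrt{10}$)
$W{\left(-1,-1 \right)} \left(-4 + 1 \cdot 0\right) = \left(-2 - \sqrt{10}\right) \left(-4 + 1 \cdot 0\right) = \left(-2 - \sqrt{10}\right) \left(-4 + 0\right) = \left(-2 - \sqrt{10}\right) \left(-4\right) = 8 + 4 \sqrt{10}$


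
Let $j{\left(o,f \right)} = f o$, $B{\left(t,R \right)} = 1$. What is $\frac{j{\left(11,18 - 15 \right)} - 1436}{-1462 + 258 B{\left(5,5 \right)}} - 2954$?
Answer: $- \frac{3555213}{1204} \approx -2952.8$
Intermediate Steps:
$\frac{j{\left(11,18 - 15 \right)} - 1436}{-1462 + 258 B{\left(5,5 \right)}} - 2954 = \frac{\left(18 - 15\right) 11 - 1436}{-1462 + 258 \cdot 1} - 2954 = \frac{\left(18 - 15\right) 11 - 1436}{-1462 + 258} - 2954 = \frac{3 \cdot 11 - 1436}{-1204} - 2954 = \left(33 - 1436\right) \left(- \frac{1}{1204}\right) - 2954 = \left(-1403\right) \left(- \frac{1}{1204}\right) - 2954 = \frac{1403}{1204} - 2954 = - \frac{3555213}{1204}$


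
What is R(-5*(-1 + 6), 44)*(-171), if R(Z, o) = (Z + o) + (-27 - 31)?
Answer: 6669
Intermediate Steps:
R(Z, o) = -58 + Z + o (R(Z, o) = (Z + o) - 58 = -58 + Z + o)
R(-5*(-1 + 6), 44)*(-171) = (-58 - 5*(-1 + 6) + 44)*(-171) = (-58 - 5*5 + 44)*(-171) = (-58 - 25 + 44)*(-171) = -39*(-171) = 6669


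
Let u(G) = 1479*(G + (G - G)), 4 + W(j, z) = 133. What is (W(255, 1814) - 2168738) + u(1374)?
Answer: -136463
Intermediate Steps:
W(j, z) = 129 (W(j, z) = -4 + 133 = 129)
u(G) = 1479*G (u(G) = 1479*(G + 0) = 1479*G)
(W(255, 1814) - 2168738) + u(1374) = (129 - 2168738) + 1479*1374 = -2168609 + 2032146 = -136463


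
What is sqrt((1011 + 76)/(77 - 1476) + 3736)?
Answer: sqrt(7310582223)/1399 ≈ 61.116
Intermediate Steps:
sqrt((1011 + 76)/(77 - 1476) + 3736) = sqrt(1087/(-1399) + 3736) = sqrt(1087*(-1/1399) + 3736) = sqrt(-1087/1399 + 3736) = sqrt(5225577/1399) = sqrt(7310582223)/1399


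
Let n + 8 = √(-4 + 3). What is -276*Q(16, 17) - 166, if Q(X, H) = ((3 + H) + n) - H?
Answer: 1214 - 276*I ≈ 1214.0 - 276.0*I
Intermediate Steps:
n = -8 + I (n = -8 + √(-4 + 3) = -8 + √(-1) = -8 + I ≈ -8.0 + 1.0*I)
Q(X, H) = -5 + I (Q(X, H) = ((3 + H) + (-8 + I)) - H = (-5 + I + H) - H = -5 + I)
-276*Q(16, 17) - 166 = -276*(-5 + I) - 166 = (1380 - 276*I) - 166 = 1214 - 276*I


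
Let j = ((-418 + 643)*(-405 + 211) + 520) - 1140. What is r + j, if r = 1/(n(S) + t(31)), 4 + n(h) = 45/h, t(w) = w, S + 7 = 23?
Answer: -21116774/477 ≈ -44270.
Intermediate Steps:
S = 16 (S = -7 + 23 = 16)
j = -44270 (j = (225*(-194) + 520) - 1140 = (-43650 + 520) - 1140 = -43130 - 1140 = -44270)
n(h) = -4 + 45/h
r = 16/477 (r = 1/((-4 + 45/16) + 31) = 1/(-19/16 + 31) = 1/(477/16) = 16/477 ≈ 0.033543)
r + j = 16/477 - 44270 = -21116774/477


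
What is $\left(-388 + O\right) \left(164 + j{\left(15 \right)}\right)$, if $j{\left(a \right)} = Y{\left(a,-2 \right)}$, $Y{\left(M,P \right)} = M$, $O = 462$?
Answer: $13246$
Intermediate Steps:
$j{\left(a \right)} = a$
$\left(-388 + O\right) \left(164 + j{\left(15 \right)}\right) = \left(-388 + 462\right) \left(164 + 15\right) = 74 \cdot 179 = 13246$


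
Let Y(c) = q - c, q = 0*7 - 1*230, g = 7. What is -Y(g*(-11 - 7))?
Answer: 104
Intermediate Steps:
q = -230 (q = 0 - 230 = -230)
Y(c) = -230 - c
-Y(g*(-11 - 7)) = -(-230 - 7*(-11 - 7)) = -(-230 - 7*(-18)) = -(-230 - 1*(-126)) = -(-230 + 126) = -1*(-104) = 104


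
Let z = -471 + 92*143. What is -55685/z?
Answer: -259/59 ≈ -4.3898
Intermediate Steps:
z = 12685 (z = -471 + 13156 = 12685)
-55685/z = -55685/12685 = -55685*1/12685 = -259/59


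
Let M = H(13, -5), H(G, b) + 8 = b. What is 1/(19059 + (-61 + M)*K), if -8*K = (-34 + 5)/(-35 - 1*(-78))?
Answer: 172/3277075 ≈ 5.2486e-5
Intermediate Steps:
H(G, b) = -8 + b
K = 29/344 (K = -(-34 + 5)/(8*(-35 - 1*(-78))) = -(-29)/(8*(-35 + 78)) = -(-29)/(8*43) = -1/8*(-29/43) = 29/344 ≈ 0.084302)
M = -13 (M = -8 - 5 = -13)
1/(19059 + (-61 + M)*K) = 1/(19059 + (-61 - 13)*(29/344)) = 1/(19059 - 74*29/344) = 1/(19059 - 1073/172) = 1/(3277075/172) = 172/3277075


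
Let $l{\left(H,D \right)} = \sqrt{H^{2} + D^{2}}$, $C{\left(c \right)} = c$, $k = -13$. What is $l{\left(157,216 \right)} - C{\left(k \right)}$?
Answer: $13 + \sqrt{71305} \approx 280.03$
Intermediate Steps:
$l{\left(H,D \right)} = \sqrt{D^{2} + H^{2}}$
$l{\left(157,216 \right)} - C{\left(k \right)} = \sqrt{216^{2} + 157^{2}} - -13 = \sqrt{46656 + 24649} + 13 = \sqrt{71305} + 13 = 13 + \sqrt{71305}$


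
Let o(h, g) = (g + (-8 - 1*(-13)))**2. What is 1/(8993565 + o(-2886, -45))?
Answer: 1/8995165 ≈ 1.1117e-7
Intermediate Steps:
o(h, g) = (5 + g)**2 (o(h, g) = (g + (-8 + 13))**2 = (g + 5)**2 = (5 + g)**2)
1/(8993565 + o(-2886, -45)) = 1/(8993565 + (5 - 45)**2) = 1/(8993565 + (-40)**2) = 1/(8993565 + 1600) = 1/8995165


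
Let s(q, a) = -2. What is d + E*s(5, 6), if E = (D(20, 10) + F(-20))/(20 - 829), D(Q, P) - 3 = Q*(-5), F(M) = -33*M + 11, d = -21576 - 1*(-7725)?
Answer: -11204311/809 ≈ -13850.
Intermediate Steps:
d = -13851 (d = -21576 + 7725 = -13851)
F(M) = 11 - 33*M
D(Q, P) = 3 - 5*Q (D(Q, P) = 3 + Q*(-5) = 3 - 5*Q)
E = -574/809 (E = ((3 - 5*20) + (11 - 33*(-20)))/(20 - 829) = ((3 - 100) + (11 + 660))/(-809) = (-97 + 671)*(-1/809) = 574*(-1/809) = -574/809 ≈ -0.70952)
d + E*s(5, 6) = -13851 - 574/809*(-2) = -13851 + 1148/809 = -11204311/809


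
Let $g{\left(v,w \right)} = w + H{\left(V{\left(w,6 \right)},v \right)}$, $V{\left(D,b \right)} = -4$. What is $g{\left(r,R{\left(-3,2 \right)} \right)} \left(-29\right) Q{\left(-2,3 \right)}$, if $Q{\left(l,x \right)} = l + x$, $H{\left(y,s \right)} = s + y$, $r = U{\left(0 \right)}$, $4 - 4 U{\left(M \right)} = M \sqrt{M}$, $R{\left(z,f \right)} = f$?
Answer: $29$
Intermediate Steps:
$U{\left(M \right)} = 1 - \frac{M^{\frac{3}{2}}}{4}$ ($U{\left(M \right)} = 1 - \frac{M \sqrt{M}}{4} = 1 - \frac{M^{\frac{3}{2}}}{4}$)
$r = 1$ ($r = 1 - \frac{0^{\frac{3}{2}}}{4} = 1 - 0 = 1 + 0 = 1$)
$g{\left(v,w \right)} = -4 + v + w$ ($g{\left(v,w \right)} = w + \left(v - 4\right) = w + \left(-4 + v\right) = -4 + v + w$)
$g{\left(r,R{\left(-3,2 \right)} \right)} \left(-29\right) Q{\left(-2,3 \right)} = \left(-4 + 1 + 2\right) \left(-29\right) \left(-2 + 3\right) = \left(-1\right) \left(-29\right) 1 = 29 \cdot 1 = 29$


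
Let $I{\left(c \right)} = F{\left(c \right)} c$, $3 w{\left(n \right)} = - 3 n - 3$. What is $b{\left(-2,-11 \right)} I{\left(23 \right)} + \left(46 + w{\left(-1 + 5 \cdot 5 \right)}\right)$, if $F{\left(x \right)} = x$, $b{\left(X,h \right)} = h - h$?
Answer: $21$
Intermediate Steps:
$b{\left(X,h \right)} = 0$
$w{\left(n \right)} = -1 - n$ ($w{\left(n \right)} = \frac{- 3 n - 3}{3} = \frac{-3 - 3 n}{3} = -1 - n$)
$I{\left(c \right)} = c^{2}$ ($I{\left(c \right)} = c c = c^{2}$)
$b{\left(-2,-11 \right)} I{\left(23 \right)} + \left(46 + w{\left(-1 + 5 \cdot 5 \right)}\right) = 0 \cdot 23^{2} + \left(46 - 25\right) = 0 \cdot 529 + \left(46 - 25\right) = 0 + \left(46 - 25\right) = 0 + 21 = 21$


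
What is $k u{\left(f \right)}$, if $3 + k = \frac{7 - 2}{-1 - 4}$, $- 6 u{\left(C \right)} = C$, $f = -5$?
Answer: $- \frac{10}{3} \approx -3.3333$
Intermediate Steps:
$u{\left(C \right)} = - \frac{C}{6}$
$k = -4$ ($k = -3 + \frac{7 - 2}{-1 - 4} = -3 + \frac{5}{-5} = -3 + 5 \left(- \frac{1}{5}\right) = -3 - 1 = -4$)
$k u{\left(f \right)} = - 4 \left(\left(- \frac{1}{6}\right) \left(-5\right)\right) = \left(-4\right) \frac{5}{6} = - \frac{10}{3}$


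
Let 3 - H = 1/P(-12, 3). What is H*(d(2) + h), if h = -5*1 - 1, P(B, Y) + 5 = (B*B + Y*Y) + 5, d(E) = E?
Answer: -1832/153 ≈ -11.974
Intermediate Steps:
P(B, Y) = B**2 + Y**2 (P(B, Y) = -5 + ((B*B + Y*Y) + 5) = -5 + ((B**2 + Y**2) + 5) = -5 + (5 + B**2 + Y**2) = B**2 + Y**2)
H = 458/153 (H = 3 - 1/((-12)**2 + 3**2) = 3 - 1/(144 + 9) = 3 - 1/153 = 458/153 ≈ 2.9935)
h = -6 (h = -5 - 1 = -6)
H*(d(2) + h) = 458*(2 - 6)/153 = (458/153)*(-4) = -1832/153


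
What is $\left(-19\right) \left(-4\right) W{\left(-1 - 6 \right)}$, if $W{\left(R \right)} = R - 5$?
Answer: $-912$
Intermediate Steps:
$W{\left(R \right)} = -5 + R$ ($W{\left(R \right)} = R - 5 = -5 + R$)
$\left(-19\right) \left(-4\right) W{\left(-1 - 6 \right)} = \left(-19\right) \left(-4\right) \left(-5 - 7\right) = 76 \left(-5 - 7\right) = 76 \left(-12\right) = -912$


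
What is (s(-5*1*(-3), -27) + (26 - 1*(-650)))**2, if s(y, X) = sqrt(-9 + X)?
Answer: 456940 + 8112*I ≈ 4.5694e+5 + 8112.0*I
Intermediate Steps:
(s(-5*1*(-3), -27) + (26 - 1*(-650)))**2 = (sqrt(-9 - 27) + (26 - 1*(-650)))**2 = (sqrt(-36) + (26 + 650))**2 = (6*I + 676)**2 = (676 + 6*I)**2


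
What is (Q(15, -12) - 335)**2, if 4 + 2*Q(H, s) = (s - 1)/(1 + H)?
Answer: 116575209/1024 ≈ 1.1384e+5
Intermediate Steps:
Q(H, s) = -2 + (-1 + s)/(2*(1 + H)) (Q(H, s) = -2 + ((s - 1)/(1 + H))/2 = -2 + ((-1 + s)/(1 + H))/2 = -2 + (-1 + s)/(2*(1 + H)))
(Q(15, -12) - 335)**2 = ((-5 - 12 - 4*15)/(2*(1 + 15)) - 335)**2 = ((1/2)*(-5 - 12 - 60)/16 - 335)**2 = ((1/2)*(1/16)*(-77) - 335)**2 = (-77/32 - 335)**2 = (-10797/32)**2 = 116575209/1024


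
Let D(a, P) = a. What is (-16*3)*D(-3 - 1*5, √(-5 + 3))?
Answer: 384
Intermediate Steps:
(-16*3)*D(-3 - 1*5, √(-5 + 3)) = (-16*3)*(-3 - 1*5) = -48*(-3 - 5) = -48*(-8) = 384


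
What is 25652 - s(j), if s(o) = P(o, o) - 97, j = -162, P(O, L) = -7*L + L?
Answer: 24777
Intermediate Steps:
P(O, L) = -6*L
s(o) = -97 - 6*o (s(o) = -6*o - 97 = -97 - 6*o)
25652 - s(j) = 25652 - (-97 - 6*(-162)) = 25652 - (-97 + 972) = 25652 - 1*875 = 25652 - 875 = 24777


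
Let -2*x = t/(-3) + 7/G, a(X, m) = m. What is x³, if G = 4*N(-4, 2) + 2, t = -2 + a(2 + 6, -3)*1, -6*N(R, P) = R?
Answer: -6859/1728 ≈ -3.9693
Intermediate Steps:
N(R, P) = -R/6
t = -5 (t = -2 - 3*1 = -2 - 3 = -5)
G = 14/3 (G = 4*(-⅙*(-4)) + 2 = 4*(⅔) + 2 = 8/3 + 2 = 14/3 ≈ 4.6667)
x = -19/12 (x = -(-5/(-3) + 7/(14/3))/2 = -(-5*(-⅓) + 7*(3/14))/2 = -(5/3 + 3/2)/2 = -½*19/6 = -19/12 ≈ -1.5833)
x³ = (-19/12)³ = -6859/1728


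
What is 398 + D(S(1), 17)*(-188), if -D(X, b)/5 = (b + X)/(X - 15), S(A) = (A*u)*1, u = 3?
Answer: -3506/3 ≈ -1168.7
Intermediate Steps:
S(A) = 3*A (S(A) = (A*3)*1 = (3*A)*1 = 3*A)
D(X, b) = -5*(X + b)/(-15 + X) (D(X, b) = -5*(b + X)/(X - 15) = -5*(X + b)/(-15 + X))
398 + D(S(1), 17)*(-188) = 398 + (5*(-3 - 1*17)/(-15 + 3*1))*(-188) = 398 + (5*(-1*3 - 17)/(-15 + 3))*(-188) = 398 + (5*(-3 - 17)/(-12))*(-188) = 398 + (5*(-1/12)*(-20))*(-188) = 398 + (25/3)*(-188) = 398 - 4700/3 = -3506/3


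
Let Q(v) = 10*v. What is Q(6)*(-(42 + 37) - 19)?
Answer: -5880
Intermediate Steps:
Q(6)*(-(42 + 37) - 19) = (10*6)*(-(42 + 37) - 19) = 60*(-1*79 - 19) = 60*(-79 - 19) = 60*(-98) = -5880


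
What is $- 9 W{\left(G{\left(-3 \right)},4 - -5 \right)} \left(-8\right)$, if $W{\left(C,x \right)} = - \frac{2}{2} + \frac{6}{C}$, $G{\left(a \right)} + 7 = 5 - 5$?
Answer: $- \frac{936}{7} \approx -133.71$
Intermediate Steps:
$G{\left(a \right)} = -7$ ($G{\left(a \right)} = -7 + \left(5 - 5\right) = -7 + 0 = -7$)
$W{\left(C,x \right)} = -1 + \frac{6}{C}$ ($W{\left(C,x \right)} = \left(-2\right) \frac{1}{2} + \frac{6}{C} = -1 + \frac{6}{C}$)
$- 9 W{\left(G{\left(-3 \right)},4 - -5 \right)} \left(-8\right) = - 9 \frac{6 - -7}{-7} \left(-8\right) = - 9 \left(- \frac{6 + 7}{7}\right) \left(-8\right) = - 9 \left(\left(- \frac{1}{7}\right) 13\right) \left(-8\right) = \left(-9\right) \left(- \frac{13}{7}\right) \left(-8\right) = \frac{117}{7} \left(-8\right) = - \frac{936}{7}$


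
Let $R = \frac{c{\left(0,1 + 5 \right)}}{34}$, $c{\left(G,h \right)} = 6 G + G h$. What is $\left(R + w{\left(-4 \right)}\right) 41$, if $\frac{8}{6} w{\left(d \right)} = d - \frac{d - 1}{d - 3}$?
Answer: $- \frac{4059}{28} \approx -144.96$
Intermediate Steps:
$w{\left(d \right)} = \frac{3 d}{4} - \frac{3 \left(-1 + d\right)}{4 \left(-3 + d\right)}$ ($w{\left(d \right)} = \frac{3 \left(d - \frac{d - 1}{d - 3}\right)}{4} = \frac{3 \left(d - \frac{-1 + d}{-3 + d}\right)}{4} = \frac{3 d}{4} - \frac{3 \left(-1 + d\right)}{4 \left(-3 + d\right)}$)
$R = 0$ ($R = \frac{0 \left(6 + \left(1 + 5\right)\right)}{34} = 0 \left(6 + 6\right) \frac{1}{34} = 0 \cdot 12 \cdot \frac{1}{34} = 0 \cdot \frac{1}{34} = 0$)
$\left(R + w{\left(-4 \right)}\right) 41 = \left(0 + \frac{3 \left(1 + \left(-4\right)^{2} - -16\right)}{4 \left(-3 - 4\right)}\right) 41 = \left(0 + \frac{3 \left(1 + 16 + 16\right)}{4 \left(-7\right)}\right) 41 = \left(0 + \frac{3}{4} \left(- \frac{1}{7}\right) 33\right) 41 = \left(0 - \frac{99}{28}\right) 41 = \left(- \frac{99}{28}\right) 41 = - \frac{4059}{28}$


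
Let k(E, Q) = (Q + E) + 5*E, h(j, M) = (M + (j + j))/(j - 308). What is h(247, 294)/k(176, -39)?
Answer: -788/62037 ≈ -0.012702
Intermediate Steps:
h(j, M) = (M + 2*j)/(-308 + j)
k(E, Q) = Q + 6*E (k(E, Q) = (E + Q) + 5*E = Q + 6*E)
h(247, 294)/k(176, -39) = ((294 + 2*247)/(-308 + 247))/(-39 + 6*176) = ((294 + 494)/(-61))/(-39 + 1056) = -1/61*788/1017 = -788/61*1/1017 = -788/62037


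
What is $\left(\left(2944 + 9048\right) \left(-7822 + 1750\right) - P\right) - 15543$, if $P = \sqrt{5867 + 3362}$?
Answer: $-72830967 - \sqrt{9229} \approx -7.2831 \cdot 10^{7}$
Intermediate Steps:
$P = \sqrt{9229} \approx 96.068$
$\left(\left(2944 + 9048\right) \left(-7822 + 1750\right) - P\right) - 15543 = \left(\left(2944 + 9048\right) \left(-7822 + 1750\right) - \sqrt{9229}\right) - 15543 = \left(11992 \left(-6072\right) - \sqrt{9229}\right) - 15543 = \left(-72815424 - \sqrt{9229}\right) - 15543 = -72830967 - \sqrt{9229}$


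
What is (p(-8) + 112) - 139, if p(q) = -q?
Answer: -19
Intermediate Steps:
(p(-8) + 112) - 139 = (-1*(-8) + 112) - 139 = (8 + 112) - 139 = 120 - 139 = -19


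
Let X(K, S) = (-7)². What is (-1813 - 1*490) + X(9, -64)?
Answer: -2254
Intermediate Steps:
X(K, S) = 49
(-1813 - 1*490) + X(9, -64) = (-1813 - 1*490) + 49 = (-1813 - 490) + 49 = -2303 + 49 = -2254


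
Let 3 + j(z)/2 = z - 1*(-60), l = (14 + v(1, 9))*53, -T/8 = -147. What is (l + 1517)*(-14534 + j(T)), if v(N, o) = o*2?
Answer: -38774484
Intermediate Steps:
v(N, o) = 2*o
T = 1176 (T = -8*(-147) = 1176)
l = 1696 (l = (14 + 2*9)*53 = (14 + 18)*53 = 32*53 = 1696)
j(z) = 114 + 2*z (j(z) = -6 + 2*(z - 1*(-60)) = -6 + 2*(z + 60) = -6 + 2*(60 + z) = -6 + (120 + 2*z) = 114 + 2*z)
(l + 1517)*(-14534 + j(T)) = (1696 + 1517)*(-14534 + (114 + 2*1176)) = 3213*(-14534 + (114 + 2352)) = 3213*(-14534 + 2466) = 3213*(-12068) = -38774484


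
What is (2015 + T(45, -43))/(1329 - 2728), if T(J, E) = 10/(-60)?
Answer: -12089/8394 ≈ -1.4402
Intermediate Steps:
T(J, E) = -⅙ (T(J, E) = 10*(-1/60) = -⅙)
(2015 + T(45, -43))/(1329 - 2728) = (2015 - ⅙)/(1329 - 2728) = (12089/6)/(-1399) = (12089/6)*(-1/1399) = -12089/8394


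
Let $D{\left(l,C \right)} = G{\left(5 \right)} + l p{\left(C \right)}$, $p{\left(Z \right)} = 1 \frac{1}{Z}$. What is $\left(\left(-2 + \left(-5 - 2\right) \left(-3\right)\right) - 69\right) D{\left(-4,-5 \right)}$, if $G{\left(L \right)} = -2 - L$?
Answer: $310$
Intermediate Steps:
$p{\left(Z \right)} = \frac{1}{Z}$
$D{\left(l,C \right)} = -7 + \frac{l}{C}$ ($D{\left(l,C \right)} = \left(-2 - 5\right) + \frac{l}{C} = -7 + \frac{l}{C}$)
$\left(\left(-2 + \left(-5 - 2\right) \left(-3\right)\right) - 69\right) D{\left(-4,-5 \right)} = \left(\left(-2 + \left(-5 - 2\right) \left(-3\right)\right) - 69\right) \left(-7 - \frac{4}{-5}\right) = \left(\left(-2 + \left(-5 - 2\right) \left(-3\right)\right) - 69\right) \left(-7 - - \frac{4}{5}\right) = \left(\left(-2 - -21\right) - 69\right) \left(-7 + \frac{4}{5}\right) = \left(\left(-2 + 21\right) - 69\right) \left(- \frac{31}{5}\right) = \left(19 - 69\right) \left(- \frac{31}{5}\right) = \left(-50\right) \left(- \frac{31}{5}\right) = 310$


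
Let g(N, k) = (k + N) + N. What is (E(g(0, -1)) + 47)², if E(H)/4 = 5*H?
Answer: 729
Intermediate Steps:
g(N, k) = k + 2*N (g(N, k) = (N + k) + N = k + 2*N)
E(H) = 20*H (E(H) = 4*(5*H) = 20*H)
(E(g(0, -1)) + 47)² = (20*(-1 + 2*0) + 47)² = (20*(-1 + 0) + 47)² = (20*(-1) + 47)² = (-20 + 47)² = 27² = 729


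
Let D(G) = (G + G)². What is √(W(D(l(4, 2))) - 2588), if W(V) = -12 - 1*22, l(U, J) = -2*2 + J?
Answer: I*√2622 ≈ 51.205*I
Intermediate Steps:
l(U, J) = -4 + J
D(G) = 4*G² (D(G) = (2*G)² = 4*G²)
W(V) = -34 (W(V) = -12 - 22 = -34)
√(W(D(l(4, 2))) - 2588) = √(-34 - 2588) = √(-2622) = I*√2622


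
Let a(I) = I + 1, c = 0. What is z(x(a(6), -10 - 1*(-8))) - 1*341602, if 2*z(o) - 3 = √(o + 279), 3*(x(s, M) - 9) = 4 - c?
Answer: -683201/2 + √651/3 ≈ -3.4159e+5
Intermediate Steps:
a(I) = 1 + I
x(s, M) = 31/3 (x(s, M) = 9 + (4 - 1*0)/3 = 9 + (4 + 0)/3 = 9 + (⅓)*4 = 9 + 4/3 = 31/3)
z(o) = 3/2 + √(279 + o)/2 (z(o) = 3/2 + √(o + 279)/2 = 3/2 + √(279 + o)/2)
z(x(a(6), -10 - 1*(-8))) - 1*341602 = (3/2 + √(279 + 31/3)/2) - 1*341602 = (3/2 + √(868/3)/2) - 341602 = (3/2 + (2*√651/3)/2) - 341602 = (3/2 + √651/3) - 341602 = -683201/2 + √651/3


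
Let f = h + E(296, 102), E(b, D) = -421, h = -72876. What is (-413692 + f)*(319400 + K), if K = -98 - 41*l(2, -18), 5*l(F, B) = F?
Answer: -777442875292/5 ≈ -1.5549e+11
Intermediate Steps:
l(F, B) = F/5
f = -73297 (f = -72876 - 421 = -73297)
K = -572/5 (K = -98 - 41*2/5 = -98 - 82/5 = -572/5 ≈ -114.40)
(-413692 + f)*(319400 + K) = (-413692 - 73297)*(319400 - 572/5) = -486989*1596428/5 = -777442875292/5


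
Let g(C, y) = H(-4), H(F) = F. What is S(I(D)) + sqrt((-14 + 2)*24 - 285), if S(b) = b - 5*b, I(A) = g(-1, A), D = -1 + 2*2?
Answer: 16 + I*sqrt(573) ≈ 16.0 + 23.937*I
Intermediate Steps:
g(C, y) = -4
D = 3 (D = -1 + 4 = 3)
I(A) = -4
S(b) = -4*b
S(I(D)) + sqrt((-14 + 2)*24 - 285) = -4*(-4) + sqrt((-14 + 2)*24 - 285) = 16 + sqrt(-12*24 - 285) = 16 + sqrt(-288 - 285) = 16 + sqrt(-573) = 16 + I*sqrt(573)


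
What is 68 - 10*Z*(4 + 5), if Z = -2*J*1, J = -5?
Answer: -832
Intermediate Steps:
Z = 10 (Z = -2*(-5)*1 = 10*1 = 10)
68 - 10*Z*(4 + 5) = 68 - 100*(4 + 5) = 68 - 100*9 = 68 - 10*90 = 68 - 900 = -832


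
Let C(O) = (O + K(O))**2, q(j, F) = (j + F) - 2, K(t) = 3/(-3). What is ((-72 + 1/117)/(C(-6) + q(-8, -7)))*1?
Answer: -8423/3744 ≈ -2.2497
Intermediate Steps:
K(t) = -1 (K(t) = 3*(-1/3) = -1)
q(j, F) = -2 + F + j (q(j, F) = (F + j) - 2 = -2 + F + j)
C(O) = (-1 + O)**2 (C(O) = (O - 1)**2 = (-1 + O)**2)
((-72 + 1/117)/(C(-6) + q(-8, -7)))*1 = ((-72 + 1/117)/((-1 - 6)**2 + (-2 - 7 - 8)))*1 = ((-72 + 1/117)/((-7)**2 - 17))*1 = -8423/(117*(49 - 17))*1 = -8423/117/32*1 = -8423/117*1/32*1 = -8423/3744*1 = -8423/3744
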